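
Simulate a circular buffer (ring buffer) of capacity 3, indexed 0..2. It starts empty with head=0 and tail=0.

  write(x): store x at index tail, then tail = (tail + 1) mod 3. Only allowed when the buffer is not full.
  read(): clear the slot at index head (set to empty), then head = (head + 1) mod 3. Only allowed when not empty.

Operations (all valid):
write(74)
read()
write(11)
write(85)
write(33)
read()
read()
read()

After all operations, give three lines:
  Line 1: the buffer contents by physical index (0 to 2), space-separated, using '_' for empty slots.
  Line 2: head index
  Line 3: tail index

write(74): buf=[74 _ _], head=0, tail=1, size=1
read(): buf=[_ _ _], head=1, tail=1, size=0
write(11): buf=[_ 11 _], head=1, tail=2, size=1
write(85): buf=[_ 11 85], head=1, tail=0, size=2
write(33): buf=[33 11 85], head=1, tail=1, size=3
read(): buf=[33 _ 85], head=2, tail=1, size=2
read(): buf=[33 _ _], head=0, tail=1, size=1
read(): buf=[_ _ _], head=1, tail=1, size=0

Answer: _ _ _
1
1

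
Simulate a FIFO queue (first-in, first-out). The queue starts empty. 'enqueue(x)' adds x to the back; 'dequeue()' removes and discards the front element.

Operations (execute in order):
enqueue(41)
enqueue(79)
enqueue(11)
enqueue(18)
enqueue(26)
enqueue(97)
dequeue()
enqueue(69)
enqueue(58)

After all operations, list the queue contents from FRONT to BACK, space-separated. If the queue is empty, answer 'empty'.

enqueue(41): [41]
enqueue(79): [41, 79]
enqueue(11): [41, 79, 11]
enqueue(18): [41, 79, 11, 18]
enqueue(26): [41, 79, 11, 18, 26]
enqueue(97): [41, 79, 11, 18, 26, 97]
dequeue(): [79, 11, 18, 26, 97]
enqueue(69): [79, 11, 18, 26, 97, 69]
enqueue(58): [79, 11, 18, 26, 97, 69, 58]

Answer: 79 11 18 26 97 69 58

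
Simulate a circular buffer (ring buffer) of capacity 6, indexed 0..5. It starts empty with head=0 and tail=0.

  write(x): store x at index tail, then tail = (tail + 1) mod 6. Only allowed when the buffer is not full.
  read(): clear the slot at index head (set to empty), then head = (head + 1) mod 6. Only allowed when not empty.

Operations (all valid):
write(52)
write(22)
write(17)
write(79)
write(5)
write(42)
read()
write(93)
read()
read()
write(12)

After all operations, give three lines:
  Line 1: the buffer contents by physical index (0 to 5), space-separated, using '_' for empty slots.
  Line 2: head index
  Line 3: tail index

write(52): buf=[52 _ _ _ _ _], head=0, tail=1, size=1
write(22): buf=[52 22 _ _ _ _], head=0, tail=2, size=2
write(17): buf=[52 22 17 _ _ _], head=0, tail=3, size=3
write(79): buf=[52 22 17 79 _ _], head=0, tail=4, size=4
write(5): buf=[52 22 17 79 5 _], head=0, tail=5, size=5
write(42): buf=[52 22 17 79 5 42], head=0, tail=0, size=6
read(): buf=[_ 22 17 79 5 42], head=1, tail=0, size=5
write(93): buf=[93 22 17 79 5 42], head=1, tail=1, size=6
read(): buf=[93 _ 17 79 5 42], head=2, tail=1, size=5
read(): buf=[93 _ _ 79 5 42], head=3, tail=1, size=4
write(12): buf=[93 12 _ 79 5 42], head=3, tail=2, size=5

Answer: 93 12 _ 79 5 42
3
2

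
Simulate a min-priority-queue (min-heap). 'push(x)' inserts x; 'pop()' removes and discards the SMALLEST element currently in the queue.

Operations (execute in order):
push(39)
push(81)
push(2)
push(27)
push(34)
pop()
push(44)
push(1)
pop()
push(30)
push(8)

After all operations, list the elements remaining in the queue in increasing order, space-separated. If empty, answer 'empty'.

Answer: 8 27 30 34 39 44 81

Derivation:
push(39): heap contents = [39]
push(81): heap contents = [39, 81]
push(2): heap contents = [2, 39, 81]
push(27): heap contents = [2, 27, 39, 81]
push(34): heap contents = [2, 27, 34, 39, 81]
pop() → 2: heap contents = [27, 34, 39, 81]
push(44): heap contents = [27, 34, 39, 44, 81]
push(1): heap contents = [1, 27, 34, 39, 44, 81]
pop() → 1: heap contents = [27, 34, 39, 44, 81]
push(30): heap contents = [27, 30, 34, 39, 44, 81]
push(8): heap contents = [8, 27, 30, 34, 39, 44, 81]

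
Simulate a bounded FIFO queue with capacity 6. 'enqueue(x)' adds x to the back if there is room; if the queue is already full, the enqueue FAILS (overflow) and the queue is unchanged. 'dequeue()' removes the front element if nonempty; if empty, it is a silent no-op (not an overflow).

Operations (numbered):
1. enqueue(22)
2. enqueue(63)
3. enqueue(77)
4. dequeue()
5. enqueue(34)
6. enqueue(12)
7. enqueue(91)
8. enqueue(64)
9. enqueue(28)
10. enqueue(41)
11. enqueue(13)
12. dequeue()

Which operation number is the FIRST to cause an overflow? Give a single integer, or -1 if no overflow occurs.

Answer: 9

Derivation:
1. enqueue(22): size=1
2. enqueue(63): size=2
3. enqueue(77): size=3
4. dequeue(): size=2
5. enqueue(34): size=3
6. enqueue(12): size=4
7. enqueue(91): size=5
8. enqueue(64): size=6
9. enqueue(28): size=6=cap → OVERFLOW (fail)
10. enqueue(41): size=6=cap → OVERFLOW (fail)
11. enqueue(13): size=6=cap → OVERFLOW (fail)
12. dequeue(): size=5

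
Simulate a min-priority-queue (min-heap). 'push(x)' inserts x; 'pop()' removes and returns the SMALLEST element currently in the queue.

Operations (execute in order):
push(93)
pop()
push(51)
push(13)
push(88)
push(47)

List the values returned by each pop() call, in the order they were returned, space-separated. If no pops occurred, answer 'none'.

Answer: 93

Derivation:
push(93): heap contents = [93]
pop() → 93: heap contents = []
push(51): heap contents = [51]
push(13): heap contents = [13, 51]
push(88): heap contents = [13, 51, 88]
push(47): heap contents = [13, 47, 51, 88]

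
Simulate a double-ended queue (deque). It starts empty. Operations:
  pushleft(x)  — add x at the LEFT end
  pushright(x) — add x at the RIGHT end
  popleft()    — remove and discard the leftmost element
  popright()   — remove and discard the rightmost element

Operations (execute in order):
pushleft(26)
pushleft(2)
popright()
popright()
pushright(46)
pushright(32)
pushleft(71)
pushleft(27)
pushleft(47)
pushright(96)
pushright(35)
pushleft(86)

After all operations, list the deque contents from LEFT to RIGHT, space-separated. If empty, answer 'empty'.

pushleft(26): [26]
pushleft(2): [2, 26]
popright(): [2]
popright(): []
pushright(46): [46]
pushright(32): [46, 32]
pushleft(71): [71, 46, 32]
pushleft(27): [27, 71, 46, 32]
pushleft(47): [47, 27, 71, 46, 32]
pushright(96): [47, 27, 71, 46, 32, 96]
pushright(35): [47, 27, 71, 46, 32, 96, 35]
pushleft(86): [86, 47, 27, 71, 46, 32, 96, 35]

Answer: 86 47 27 71 46 32 96 35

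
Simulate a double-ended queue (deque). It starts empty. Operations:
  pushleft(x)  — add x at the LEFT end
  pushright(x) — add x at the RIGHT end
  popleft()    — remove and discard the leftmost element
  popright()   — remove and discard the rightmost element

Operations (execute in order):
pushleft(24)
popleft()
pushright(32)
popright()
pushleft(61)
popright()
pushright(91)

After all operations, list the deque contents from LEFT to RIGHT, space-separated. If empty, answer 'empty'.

Answer: 91

Derivation:
pushleft(24): [24]
popleft(): []
pushright(32): [32]
popright(): []
pushleft(61): [61]
popright(): []
pushright(91): [91]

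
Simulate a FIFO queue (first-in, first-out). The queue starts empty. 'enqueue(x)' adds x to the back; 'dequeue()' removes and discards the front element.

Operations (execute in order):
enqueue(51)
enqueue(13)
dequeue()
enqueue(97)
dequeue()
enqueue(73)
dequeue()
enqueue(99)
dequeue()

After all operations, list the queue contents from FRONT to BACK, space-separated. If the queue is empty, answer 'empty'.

enqueue(51): [51]
enqueue(13): [51, 13]
dequeue(): [13]
enqueue(97): [13, 97]
dequeue(): [97]
enqueue(73): [97, 73]
dequeue(): [73]
enqueue(99): [73, 99]
dequeue(): [99]

Answer: 99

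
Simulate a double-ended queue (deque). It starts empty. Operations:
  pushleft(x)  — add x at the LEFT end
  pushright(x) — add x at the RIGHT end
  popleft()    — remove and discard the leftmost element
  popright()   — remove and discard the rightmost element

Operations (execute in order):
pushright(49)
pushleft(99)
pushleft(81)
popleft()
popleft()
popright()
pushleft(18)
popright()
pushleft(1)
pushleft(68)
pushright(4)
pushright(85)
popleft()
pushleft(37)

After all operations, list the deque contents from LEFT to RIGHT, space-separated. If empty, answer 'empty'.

Answer: 37 1 4 85

Derivation:
pushright(49): [49]
pushleft(99): [99, 49]
pushleft(81): [81, 99, 49]
popleft(): [99, 49]
popleft(): [49]
popright(): []
pushleft(18): [18]
popright(): []
pushleft(1): [1]
pushleft(68): [68, 1]
pushright(4): [68, 1, 4]
pushright(85): [68, 1, 4, 85]
popleft(): [1, 4, 85]
pushleft(37): [37, 1, 4, 85]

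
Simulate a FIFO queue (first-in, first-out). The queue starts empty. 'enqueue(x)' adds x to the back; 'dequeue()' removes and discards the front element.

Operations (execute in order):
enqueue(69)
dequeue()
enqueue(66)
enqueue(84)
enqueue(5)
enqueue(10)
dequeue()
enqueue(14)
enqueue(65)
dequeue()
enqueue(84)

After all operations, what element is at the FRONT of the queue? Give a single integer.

Answer: 5

Derivation:
enqueue(69): queue = [69]
dequeue(): queue = []
enqueue(66): queue = [66]
enqueue(84): queue = [66, 84]
enqueue(5): queue = [66, 84, 5]
enqueue(10): queue = [66, 84, 5, 10]
dequeue(): queue = [84, 5, 10]
enqueue(14): queue = [84, 5, 10, 14]
enqueue(65): queue = [84, 5, 10, 14, 65]
dequeue(): queue = [5, 10, 14, 65]
enqueue(84): queue = [5, 10, 14, 65, 84]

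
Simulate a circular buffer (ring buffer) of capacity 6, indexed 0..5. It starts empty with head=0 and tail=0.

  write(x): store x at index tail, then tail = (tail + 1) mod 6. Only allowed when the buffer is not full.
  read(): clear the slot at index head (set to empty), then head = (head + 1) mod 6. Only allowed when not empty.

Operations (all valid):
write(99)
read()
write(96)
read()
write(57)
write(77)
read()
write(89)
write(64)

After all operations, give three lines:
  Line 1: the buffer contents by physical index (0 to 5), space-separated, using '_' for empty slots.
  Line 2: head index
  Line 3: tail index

write(99): buf=[99 _ _ _ _ _], head=0, tail=1, size=1
read(): buf=[_ _ _ _ _ _], head=1, tail=1, size=0
write(96): buf=[_ 96 _ _ _ _], head=1, tail=2, size=1
read(): buf=[_ _ _ _ _ _], head=2, tail=2, size=0
write(57): buf=[_ _ 57 _ _ _], head=2, tail=3, size=1
write(77): buf=[_ _ 57 77 _ _], head=2, tail=4, size=2
read(): buf=[_ _ _ 77 _ _], head=3, tail=4, size=1
write(89): buf=[_ _ _ 77 89 _], head=3, tail=5, size=2
write(64): buf=[_ _ _ 77 89 64], head=3, tail=0, size=3

Answer: _ _ _ 77 89 64
3
0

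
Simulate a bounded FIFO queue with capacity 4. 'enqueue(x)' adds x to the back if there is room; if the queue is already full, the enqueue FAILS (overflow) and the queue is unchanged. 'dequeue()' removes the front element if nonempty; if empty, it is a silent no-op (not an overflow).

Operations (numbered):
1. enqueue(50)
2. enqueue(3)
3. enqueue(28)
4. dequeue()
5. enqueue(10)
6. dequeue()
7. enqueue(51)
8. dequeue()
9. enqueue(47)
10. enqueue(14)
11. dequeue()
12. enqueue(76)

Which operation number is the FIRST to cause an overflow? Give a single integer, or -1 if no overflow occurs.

Answer: -1

Derivation:
1. enqueue(50): size=1
2. enqueue(3): size=2
3. enqueue(28): size=3
4. dequeue(): size=2
5. enqueue(10): size=3
6. dequeue(): size=2
7. enqueue(51): size=3
8. dequeue(): size=2
9. enqueue(47): size=3
10. enqueue(14): size=4
11. dequeue(): size=3
12. enqueue(76): size=4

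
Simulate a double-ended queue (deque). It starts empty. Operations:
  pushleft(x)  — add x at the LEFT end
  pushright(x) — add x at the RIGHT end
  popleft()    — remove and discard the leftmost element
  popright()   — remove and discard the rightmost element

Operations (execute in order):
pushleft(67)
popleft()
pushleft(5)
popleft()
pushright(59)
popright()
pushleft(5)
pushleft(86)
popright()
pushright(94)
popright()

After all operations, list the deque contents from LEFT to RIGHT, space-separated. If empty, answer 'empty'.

Answer: 86

Derivation:
pushleft(67): [67]
popleft(): []
pushleft(5): [5]
popleft(): []
pushright(59): [59]
popright(): []
pushleft(5): [5]
pushleft(86): [86, 5]
popright(): [86]
pushright(94): [86, 94]
popright(): [86]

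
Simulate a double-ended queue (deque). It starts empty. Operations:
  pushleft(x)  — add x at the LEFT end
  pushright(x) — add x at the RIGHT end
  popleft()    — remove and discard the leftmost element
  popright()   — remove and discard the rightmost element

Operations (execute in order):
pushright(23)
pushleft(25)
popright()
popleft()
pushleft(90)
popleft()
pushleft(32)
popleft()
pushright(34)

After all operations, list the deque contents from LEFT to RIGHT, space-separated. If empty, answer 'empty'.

pushright(23): [23]
pushleft(25): [25, 23]
popright(): [25]
popleft(): []
pushleft(90): [90]
popleft(): []
pushleft(32): [32]
popleft(): []
pushright(34): [34]

Answer: 34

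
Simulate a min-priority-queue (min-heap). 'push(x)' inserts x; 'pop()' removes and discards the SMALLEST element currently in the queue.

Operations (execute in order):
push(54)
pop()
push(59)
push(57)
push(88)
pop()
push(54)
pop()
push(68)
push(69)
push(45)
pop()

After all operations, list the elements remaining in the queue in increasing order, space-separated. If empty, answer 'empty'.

Answer: 59 68 69 88

Derivation:
push(54): heap contents = [54]
pop() → 54: heap contents = []
push(59): heap contents = [59]
push(57): heap contents = [57, 59]
push(88): heap contents = [57, 59, 88]
pop() → 57: heap contents = [59, 88]
push(54): heap contents = [54, 59, 88]
pop() → 54: heap contents = [59, 88]
push(68): heap contents = [59, 68, 88]
push(69): heap contents = [59, 68, 69, 88]
push(45): heap contents = [45, 59, 68, 69, 88]
pop() → 45: heap contents = [59, 68, 69, 88]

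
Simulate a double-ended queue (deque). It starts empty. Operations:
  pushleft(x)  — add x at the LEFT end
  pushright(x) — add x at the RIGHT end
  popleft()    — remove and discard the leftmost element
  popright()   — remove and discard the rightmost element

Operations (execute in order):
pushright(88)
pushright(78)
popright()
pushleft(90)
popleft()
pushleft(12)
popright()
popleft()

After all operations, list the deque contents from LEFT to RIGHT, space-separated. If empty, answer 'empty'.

pushright(88): [88]
pushright(78): [88, 78]
popright(): [88]
pushleft(90): [90, 88]
popleft(): [88]
pushleft(12): [12, 88]
popright(): [12]
popleft(): []

Answer: empty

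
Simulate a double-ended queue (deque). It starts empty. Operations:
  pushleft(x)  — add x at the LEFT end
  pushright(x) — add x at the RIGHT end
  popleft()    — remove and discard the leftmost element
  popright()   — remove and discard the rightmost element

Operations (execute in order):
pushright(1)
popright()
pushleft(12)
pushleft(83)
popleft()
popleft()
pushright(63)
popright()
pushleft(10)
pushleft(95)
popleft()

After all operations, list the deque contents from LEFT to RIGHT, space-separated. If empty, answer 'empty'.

Answer: 10

Derivation:
pushright(1): [1]
popright(): []
pushleft(12): [12]
pushleft(83): [83, 12]
popleft(): [12]
popleft(): []
pushright(63): [63]
popright(): []
pushleft(10): [10]
pushleft(95): [95, 10]
popleft(): [10]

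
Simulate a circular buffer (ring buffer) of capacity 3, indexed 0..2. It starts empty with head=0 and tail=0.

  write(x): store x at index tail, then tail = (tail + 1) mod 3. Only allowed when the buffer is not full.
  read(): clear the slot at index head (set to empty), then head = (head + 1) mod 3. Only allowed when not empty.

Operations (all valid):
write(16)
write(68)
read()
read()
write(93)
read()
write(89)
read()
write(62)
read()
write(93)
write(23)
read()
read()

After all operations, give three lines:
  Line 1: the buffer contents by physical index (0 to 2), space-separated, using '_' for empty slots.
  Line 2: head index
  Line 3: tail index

Answer: _ _ _
1
1

Derivation:
write(16): buf=[16 _ _], head=0, tail=1, size=1
write(68): buf=[16 68 _], head=0, tail=2, size=2
read(): buf=[_ 68 _], head=1, tail=2, size=1
read(): buf=[_ _ _], head=2, tail=2, size=0
write(93): buf=[_ _ 93], head=2, tail=0, size=1
read(): buf=[_ _ _], head=0, tail=0, size=0
write(89): buf=[89 _ _], head=0, tail=1, size=1
read(): buf=[_ _ _], head=1, tail=1, size=0
write(62): buf=[_ 62 _], head=1, tail=2, size=1
read(): buf=[_ _ _], head=2, tail=2, size=0
write(93): buf=[_ _ 93], head=2, tail=0, size=1
write(23): buf=[23 _ 93], head=2, tail=1, size=2
read(): buf=[23 _ _], head=0, tail=1, size=1
read(): buf=[_ _ _], head=1, tail=1, size=0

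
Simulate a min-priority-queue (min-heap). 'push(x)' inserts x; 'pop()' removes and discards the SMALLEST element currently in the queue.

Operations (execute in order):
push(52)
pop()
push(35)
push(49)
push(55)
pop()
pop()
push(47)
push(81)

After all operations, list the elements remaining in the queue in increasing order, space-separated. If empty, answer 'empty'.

push(52): heap contents = [52]
pop() → 52: heap contents = []
push(35): heap contents = [35]
push(49): heap contents = [35, 49]
push(55): heap contents = [35, 49, 55]
pop() → 35: heap contents = [49, 55]
pop() → 49: heap contents = [55]
push(47): heap contents = [47, 55]
push(81): heap contents = [47, 55, 81]

Answer: 47 55 81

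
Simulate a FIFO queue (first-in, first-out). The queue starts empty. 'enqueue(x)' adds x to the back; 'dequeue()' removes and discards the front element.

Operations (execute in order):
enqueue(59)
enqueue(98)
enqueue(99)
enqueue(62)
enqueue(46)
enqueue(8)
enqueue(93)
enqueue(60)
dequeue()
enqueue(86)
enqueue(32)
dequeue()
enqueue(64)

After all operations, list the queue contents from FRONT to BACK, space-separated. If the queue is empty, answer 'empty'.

Answer: 99 62 46 8 93 60 86 32 64

Derivation:
enqueue(59): [59]
enqueue(98): [59, 98]
enqueue(99): [59, 98, 99]
enqueue(62): [59, 98, 99, 62]
enqueue(46): [59, 98, 99, 62, 46]
enqueue(8): [59, 98, 99, 62, 46, 8]
enqueue(93): [59, 98, 99, 62, 46, 8, 93]
enqueue(60): [59, 98, 99, 62, 46, 8, 93, 60]
dequeue(): [98, 99, 62, 46, 8, 93, 60]
enqueue(86): [98, 99, 62, 46, 8, 93, 60, 86]
enqueue(32): [98, 99, 62, 46, 8, 93, 60, 86, 32]
dequeue(): [99, 62, 46, 8, 93, 60, 86, 32]
enqueue(64): [99, 62, 46, 8, 93, 60, 86, 32, 64]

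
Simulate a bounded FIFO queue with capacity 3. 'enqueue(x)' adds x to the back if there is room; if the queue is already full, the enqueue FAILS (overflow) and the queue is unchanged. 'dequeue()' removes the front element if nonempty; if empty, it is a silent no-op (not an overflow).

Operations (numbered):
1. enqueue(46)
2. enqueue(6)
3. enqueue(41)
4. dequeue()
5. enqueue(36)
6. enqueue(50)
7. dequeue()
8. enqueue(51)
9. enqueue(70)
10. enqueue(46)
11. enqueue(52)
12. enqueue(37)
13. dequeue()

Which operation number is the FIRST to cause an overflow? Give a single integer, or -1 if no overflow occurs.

Answer: 6

Derivation:
1. enqueue(46): size=1
2. enqueue(6): size=2
3. enqueue(41): size=3
4. dequeue(): size=2
5. enqueue(36): size=3
6. enqueue(50): size=3=cap → OVERFLOW (fail)
7. dequeue(): size=2
8. enqueue(51): size=3
9. enqueue(70): size=3=cap → OVERFLOW (fail)
10. enqueue(46): size=3=cap → OVERFLOW (fail)
11. enqueue(52): size=3=cap → OVERFLOW (fail)
12. enqueue(37): size=3=cap → OVERFLOW (fail)
13. dequeue(): size=2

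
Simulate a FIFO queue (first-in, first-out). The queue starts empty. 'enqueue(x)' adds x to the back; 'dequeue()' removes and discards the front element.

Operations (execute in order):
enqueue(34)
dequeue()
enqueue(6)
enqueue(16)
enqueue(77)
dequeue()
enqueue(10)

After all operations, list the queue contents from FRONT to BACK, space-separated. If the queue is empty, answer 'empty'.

Answer: 16 77 10

Derivation:
enqueue(34): [34]
dequeue(): []
enqueue(6): [6]
enqueue(16): [6, 16]
enqueue(77): [6, 16, 77]
dequeue(): [16, 77]
enqueue(10): [16, 77, 10]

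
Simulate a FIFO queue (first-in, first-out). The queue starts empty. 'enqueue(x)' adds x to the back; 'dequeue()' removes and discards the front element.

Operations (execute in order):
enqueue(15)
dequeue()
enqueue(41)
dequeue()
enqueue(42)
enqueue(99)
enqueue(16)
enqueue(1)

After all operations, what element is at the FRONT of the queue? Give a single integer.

enqueue(15): queue = [15]
dequeue(): queue = []
enqueue(41): queue = [41]
dequeue(): queue = []
enqueue(42): queue = [42]
enqueue(99): queue = [42, 99]
enqueue(16): queue = [42, 99, 16]
enqueue(1): queue = [42, 99, 16, 1]

Answer: 42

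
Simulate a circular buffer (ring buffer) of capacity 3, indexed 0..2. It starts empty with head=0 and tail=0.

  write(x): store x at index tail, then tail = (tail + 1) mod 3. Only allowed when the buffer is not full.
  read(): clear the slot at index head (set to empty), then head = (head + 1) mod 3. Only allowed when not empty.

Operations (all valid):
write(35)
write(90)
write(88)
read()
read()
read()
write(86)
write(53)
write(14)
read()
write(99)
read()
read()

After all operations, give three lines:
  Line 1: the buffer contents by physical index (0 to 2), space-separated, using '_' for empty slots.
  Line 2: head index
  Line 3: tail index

Answer: 99 _ _
0
1

Derivation:
write(35): buf=[35 _ _], head=0, tail=1, size=1
write(90): buf=[35 90 _], head=0, tail=2, size=2
write(88): buf=[35 90 88], head=0, tail=0, size=3
read(): buf=[_ 90 88], head=1, tail=0, size=2
read(): buf=[_ _ 88], head=2, tail=0, size=1
read(): buf=[_ _ _], head=0, tail=0, size=0
write(86): buf=[86 _ _], head=0, tail=1, size=1
write(53): buf=[86 53 _], head=0, tail=2, size=2
write(14): buf=[86 53 14], head=0, tail=0, size=3
read(): buf=[_ 53 14], head=1, tail=0, size=2
write(99): buf=[99 53 14], head=1, tail=1, size=3
read(): buf=[99 _ 14], head=2, tail=1, size=2
read(): buf=[99 _ _], head=0, tail=1, size=1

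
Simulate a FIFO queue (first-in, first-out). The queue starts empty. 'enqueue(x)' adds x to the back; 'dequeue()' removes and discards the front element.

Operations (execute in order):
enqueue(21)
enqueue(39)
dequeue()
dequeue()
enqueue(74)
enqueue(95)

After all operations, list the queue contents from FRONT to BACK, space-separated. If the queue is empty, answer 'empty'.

enqueue(21): [21]
enqueue(39): [21, 39]
dequeue(): [39]
dequeue(): []
enqueue(74): [74]
enqueue(95): [74, 95]

Answer: 74 95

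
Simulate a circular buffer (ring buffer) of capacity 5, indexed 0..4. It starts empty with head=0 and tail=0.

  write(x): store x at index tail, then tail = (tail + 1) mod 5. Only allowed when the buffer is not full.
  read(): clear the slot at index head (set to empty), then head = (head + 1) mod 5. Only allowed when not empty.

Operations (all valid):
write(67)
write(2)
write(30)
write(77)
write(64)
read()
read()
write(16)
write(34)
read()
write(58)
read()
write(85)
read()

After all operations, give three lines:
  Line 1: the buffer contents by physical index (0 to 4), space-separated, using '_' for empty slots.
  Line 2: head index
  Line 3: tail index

write(67): buf=[67 _ _ _ _], head=0, tail=1, size=1
write(2): buf=[67 2 _ _ _], head=0, tail=2, size=2
write(30): buf=[67 2 30 _ _], head=0, tail=3, size=3
write(77): buf=[67 2 30 77 _], head=0, tail=4, size=4
write(64): buf=[67 2 30 77 64], head=0, tail=0, size=5
read(): buf=[_ 2 30 77 64], head=1, tail=0, size=4
read(): buf=[_ _ 30 77 64], head=2, tail=0, size=3
write(16): buf=[16 _ 30 77 64], head=2, tail=1, size=4
write(34): buf=[16 34 30 77 64], head=2, tail=2, size=5
read(): buf=[16 34 _ 77 64], head=3, tail=2, size=4
write(58): buf=[16 34 58 77 64], head=3, tail=3, size=5
read(): buf=[16 34 58 _ 64], head=4, tail=3, size=4
write(85): buf=[16 34 58 85 64], head=4, tail=4, size=5
read(): buf=[16 34 58 85 _], head=0, tail=4, size=4

Answer: 16 34 58 85 _
0
4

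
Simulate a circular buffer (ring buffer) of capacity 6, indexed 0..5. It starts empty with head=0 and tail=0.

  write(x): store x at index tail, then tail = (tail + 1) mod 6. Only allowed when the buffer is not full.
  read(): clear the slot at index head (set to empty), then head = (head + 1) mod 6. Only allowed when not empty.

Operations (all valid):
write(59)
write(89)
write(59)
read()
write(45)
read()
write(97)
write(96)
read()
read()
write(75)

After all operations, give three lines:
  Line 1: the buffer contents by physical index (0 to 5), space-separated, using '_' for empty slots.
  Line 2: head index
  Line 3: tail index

Answer: 75 _ _ _ 97 96
4
1

Derivation:
write(59): buf=[59 _ _ _ _ _], head=0, tail=1, size=1
write(89): buf=[59 89 _ _ _ _], head=0, tail=2, size=2
write(59): buf=[59 89 59 _ _ _], head=0, tail=3, size=3
read(): buf=[_ 89 59 _ _ _], head=1, tail=3, size=2
write(45): buf=[_ 89 59 45 _ _], head=1, tail=4, size=3
read(): buf=[_ _ 59 45 _ _], head=2, tail=4, size=2
write(97): buf=[_ _ 59 45 97 _], head=2, tail=5, size=3
write(96): buf=[_ _ 59 45 97 96], head=2, tail=0, size=4
read(): buf=[_ _ _ 45 97 96], head=3, tail=0, size=3
read(): buf=[_ _ _ _ 97 96], head=4, tail=0, size=2
write(75): buf=[75 _ _ _ 97 96], head=4, tail=1, size=3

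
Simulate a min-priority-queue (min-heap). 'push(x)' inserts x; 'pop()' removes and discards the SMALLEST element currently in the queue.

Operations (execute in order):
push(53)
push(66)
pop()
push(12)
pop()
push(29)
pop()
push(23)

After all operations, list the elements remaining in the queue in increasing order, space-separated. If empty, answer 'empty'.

push(53): heap contents = [53]
push(66): heap contents = [53, 66]
pop() → 53: heap contents = [66]
push(12): heap contents = [12, 66]
pop() → 12: heap contents = [66]
push(29): heap contents = [29, 66]
pop() → 29: heap contents = [66]
push(23): heap contents = [23, 66]

Answer: 23 66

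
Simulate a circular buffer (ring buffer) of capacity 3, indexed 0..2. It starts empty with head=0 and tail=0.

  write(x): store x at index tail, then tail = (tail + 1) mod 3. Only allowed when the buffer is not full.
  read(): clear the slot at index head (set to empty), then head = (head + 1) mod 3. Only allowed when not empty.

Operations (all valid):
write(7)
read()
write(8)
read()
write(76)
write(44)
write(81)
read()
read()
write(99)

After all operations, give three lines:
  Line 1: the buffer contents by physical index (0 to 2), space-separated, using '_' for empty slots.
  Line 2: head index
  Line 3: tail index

write(7): buf=[7 _ _], head=0, tail=1, size=1
read(): buf=[_ _ _], head=1, tail=1, size=0
write(8): buf=[_ 8 _], head=1, tail=2, size=1
read(): buf=[_ _ _], head=2, tail=2, size=0
write(76): buf=[_ _ 76], head=2, tail=0, size=1
write(44): buf=[44 _ 76], head=2, tail=1, size=2
write(81): buf=[44 81 76], head=2, tail=2, size=3
read(): buf=[44 81 _], head=0, tail=2, size=2
read(): buf=[_ 81 _], head=1, tail=2, size=1
write(99): buf=[_ 81 99], head=1, tail=0, size=2

Answer: _ 81 99
1
0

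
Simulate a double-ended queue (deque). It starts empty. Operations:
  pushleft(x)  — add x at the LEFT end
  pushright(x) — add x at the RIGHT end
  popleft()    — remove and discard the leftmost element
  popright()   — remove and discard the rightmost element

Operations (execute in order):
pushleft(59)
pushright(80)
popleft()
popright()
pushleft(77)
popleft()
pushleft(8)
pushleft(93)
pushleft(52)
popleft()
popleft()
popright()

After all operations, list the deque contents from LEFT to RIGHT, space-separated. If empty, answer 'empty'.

pushleft(59): [59]
pushright(80): [59, 80]
popleft(): [80]
popright(): []
pushleft(77): [77]
popleft(): []
pushleft(8): [8]
pushleft(93): [93, 8]
pushleft(52): [52, 93, 8]
popleft(): [93, 8]
popleft(): [8]
popright(): []

Answer: empty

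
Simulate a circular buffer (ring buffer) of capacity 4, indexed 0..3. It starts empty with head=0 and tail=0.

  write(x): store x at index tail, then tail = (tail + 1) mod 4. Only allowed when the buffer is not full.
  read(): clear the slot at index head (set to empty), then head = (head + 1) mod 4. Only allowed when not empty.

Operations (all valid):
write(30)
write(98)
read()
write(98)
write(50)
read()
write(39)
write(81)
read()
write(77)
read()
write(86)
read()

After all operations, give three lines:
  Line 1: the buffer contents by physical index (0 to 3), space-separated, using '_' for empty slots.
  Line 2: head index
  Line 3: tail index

write(30): buf=[30 _ _ _], head=0, tail=1, size=1
write(98): buf=[30 98 _ _], head=0, tail=2, size=2
read(): buf=[_ 98 _ _], head=1, tail=2, size=1
write(98): buf=[_ 98 98 _], head=1, tail=3, size=2
write(50): buf=[_ 98 98 50], head=1, tail=0, size=3
read(): buf=[_ _ 98 50], head=2, tail=0, size=2
write(39): buf=[39 _ 98 50], head=2, tail=1, size=3
write(81): buf=[39 81 98 50], head=2, tail=2, size=4
read(): buf=[39 81 _ 50], head=3, tail=2, size=3
write(77): buf=[39 81 77 50], head=3, tail=3, size=4
read(): buf=[39 81 77 _], head=0, tail=3, size=3
write(86): buf=[39 81 77 86], head=0, tail=0, size=4
read(): buf=[_ 81 77 86], head=1, tail=0, size=3

Answer: _ 81 77 86
1
0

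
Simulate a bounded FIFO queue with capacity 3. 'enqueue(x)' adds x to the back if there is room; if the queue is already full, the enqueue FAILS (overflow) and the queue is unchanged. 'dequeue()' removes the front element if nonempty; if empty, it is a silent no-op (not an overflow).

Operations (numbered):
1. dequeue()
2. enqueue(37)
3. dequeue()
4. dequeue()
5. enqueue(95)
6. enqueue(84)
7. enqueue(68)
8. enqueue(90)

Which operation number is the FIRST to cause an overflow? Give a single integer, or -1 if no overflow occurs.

1. dequeue(): empty, no-op, size=0
2. enqueue(37): size=1
3. dequeue(): size=0
4. dequeue(): empty, no-op, size=0
5. enqueue(95): size=1
6. enqueue(84): size=2
7. enqueue(68): size=3
8. enqueue(90): size=3=cap → OVERFLOW (fail)

Answer: 8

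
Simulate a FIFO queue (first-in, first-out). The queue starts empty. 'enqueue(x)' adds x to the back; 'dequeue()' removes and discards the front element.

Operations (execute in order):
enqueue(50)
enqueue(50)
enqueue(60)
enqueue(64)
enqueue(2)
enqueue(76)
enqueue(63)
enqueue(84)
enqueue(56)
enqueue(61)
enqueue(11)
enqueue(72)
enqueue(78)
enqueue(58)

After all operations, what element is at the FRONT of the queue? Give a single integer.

enqueue(50): queue = [50]
enqueue(50): queue = [50, 50]
enqueue(60): queue = [50, 50, 60]
enqueue(64): queue = [50, 50, 60, 64]
enqueue(2): queue = [50, 50, 60, 64, 2]
enqueue(76): queue = [50, 50, 60, 64, 2, 76]
enqueue(63): queue = [50, 50, 60, 64, 2, 76, 63]
enqueue(84): queue = [50, 50, 60, 64, 2, 76, 63, 84]
enqueue(56): queue = [50, 50, 60, 64, 2, 76, 63, 84, 56]
enqueue(61): queue = [50, 50, 60, 64, 2, 76, 63, 84, 56, 61]
enqueue(11): queue = [50, 50, 60, 64, 2, 76, 63, 84, 56, 61, 11]
enqueue(72): queue = [50, 50, 60, 64, 2, 76, 63, 84, 56, 61, 11, 72]
enqueue(78): queue = [50, 50, 60, 64, 2, 76, 63, 84, 56, 61, 11, 72, 78]
enqueue(58): queue = [50, 50, 60, 64, 2, 76, 63, 84, 56, 61, 11, 72, 78, 58]

Answer: 50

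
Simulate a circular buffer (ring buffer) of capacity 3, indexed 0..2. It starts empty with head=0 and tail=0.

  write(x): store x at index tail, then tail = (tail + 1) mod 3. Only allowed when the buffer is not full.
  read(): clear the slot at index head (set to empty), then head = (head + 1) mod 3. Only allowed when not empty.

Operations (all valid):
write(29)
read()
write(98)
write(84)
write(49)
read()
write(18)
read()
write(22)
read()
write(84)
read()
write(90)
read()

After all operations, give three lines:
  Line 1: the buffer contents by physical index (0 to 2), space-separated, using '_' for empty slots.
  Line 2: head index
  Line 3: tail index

write(29): buf=[29 _ _], head=0, tail=1, size=1
read(): buf=[_ _ _], head=1, tail=1, size=0
write(98): buf=[_ 98 _], head=1, tail=2, size=1
write(84): buf=[_ 98 84], head=1, tail=0, size=2
write(49): buf=[49 98 84], head=1, tail=1, size=3
read(): buf=[49 _ 84], head=2, tail=1, size=2
write(18): buf=[49 18 84], head=2, tail=2, size=3
read(): buf=[49 18 _], head=0, tail=2, size=2
write(22): buf=[49 18 22], head=0, tail=0, size=3
read(): buf=[_ 18 22], head=1, tail=0, size=2
write(84): buf=[84 18 22], head=1, tail=1, size=3
read(): buf=[84 _ 22], head=2, tail=1, size=2
write(90): buf=[84 90 22], head=2, tail=2, size=3
read(): buf=[84 90 _], head=0, tail=2, size=2

Answer: 84 90 _
0
2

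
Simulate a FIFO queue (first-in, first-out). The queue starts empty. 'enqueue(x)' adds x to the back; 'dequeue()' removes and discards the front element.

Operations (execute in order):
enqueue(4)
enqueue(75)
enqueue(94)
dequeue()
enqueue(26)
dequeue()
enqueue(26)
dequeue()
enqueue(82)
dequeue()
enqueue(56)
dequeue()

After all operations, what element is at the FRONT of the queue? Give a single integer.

enqueue(4): queue = [4]
enqueue(75): queue = [4, 75]
enqueue(94): queue = [4, 75, 94]
dequeue(): queue = [75, 94]
enqueue(26): queue = [75, 94, 26]
dequeue(): queue = [94, 26]
enqueue(26): queue = [94, 26, 26]
dequeue(): queue = [26, 26]
enqueue(82): queue = [26, 26, 82]
dequeue(): queue = [26, 82]
enqueue(56): queue = [26, 82, 56]
dequeue(): queue = [82, 56]

Answer: 82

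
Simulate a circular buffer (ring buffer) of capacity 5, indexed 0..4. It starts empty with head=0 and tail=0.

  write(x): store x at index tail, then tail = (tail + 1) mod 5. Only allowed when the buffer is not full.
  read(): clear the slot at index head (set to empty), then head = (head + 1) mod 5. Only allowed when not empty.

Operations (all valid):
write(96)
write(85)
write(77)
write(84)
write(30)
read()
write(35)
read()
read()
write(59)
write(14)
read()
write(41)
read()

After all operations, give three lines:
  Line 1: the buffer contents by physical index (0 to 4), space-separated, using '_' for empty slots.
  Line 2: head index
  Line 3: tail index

Answer: 35 59 14 41 _
0
4

Derivation:
write(96): buf=[96 _ _ _ _], head=0, tail=1, size=1
write(85): buf=[96 85 _ _ _], head=0, tail=2, size=2
write(77): buf=[96 85 77 _ _], head=0, tail=3, size=3
write(84): buf=[96 85 77 84 _], head=0, tail=4, size=4
write(30): buf=[96 85 77 84 30], head=0, tail=0, size=5
read(): buf=[_ 85 77 84 30], head=1, tail=0, size=4
write(35): buf=[35 85 77 84 30], head=1, tail=1, size=5
read(): buf=[35 _ 77 84 30], head=2, tail=1, size=4
read(): buf=[35 _ _ 84 30], head=3, tail=1, size=3
write(59): buf=[35 59 _ 84 30], head=3, tail=2, size=4
write(14): buf=[35 59 14 84 30], head=3, tail=3, size=5
read(): buf=[35 59 14 _ 30], head=4, tail=3, size=4
write(41): buf=[35 59 14 41 30], head=4, tail=4, size=5
read(): buf=[35 59 14 41 _], head=0, tail=4, size=4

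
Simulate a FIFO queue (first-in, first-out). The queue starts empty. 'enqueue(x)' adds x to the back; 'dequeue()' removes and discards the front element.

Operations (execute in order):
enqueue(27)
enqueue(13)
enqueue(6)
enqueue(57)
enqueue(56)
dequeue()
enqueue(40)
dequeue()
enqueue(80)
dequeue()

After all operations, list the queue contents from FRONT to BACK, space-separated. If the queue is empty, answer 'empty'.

Answer: 57 56 40 80

Derivation:
enqueue(27): [27]
enqueue(13): [27, 13]
enqueue(6): [27, 13, 6]
enqueue(57): [27, 13, 6, 57]
enqueue(56): [27, 13, 6, 57, 56]
dequeue(): [13, 6, 57, 56]
enqueue(40): [13, 6, 57, 56, 40]
dequeue(): [6, 57, 56, 40]
enqueue(80): [6, 57, 56, 40, 80]
dequeue(): [57, 56, 40, 80]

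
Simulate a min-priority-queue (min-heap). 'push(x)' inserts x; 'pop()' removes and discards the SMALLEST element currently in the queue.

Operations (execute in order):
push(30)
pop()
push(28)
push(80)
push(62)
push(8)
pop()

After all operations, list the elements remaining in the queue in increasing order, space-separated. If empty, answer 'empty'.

push(30): heap contents = [30]
pop() → 30: heap contents = []
push(28): heap contents = [28]
push(80): heap contents = [28, 80]
push(62): heap contents = [28, 62, 80]
push(8): heap contents = [8, 28, 62, 80]
pop() → 8: heap contents = [28, 62, 80]

Answer: 28 62 80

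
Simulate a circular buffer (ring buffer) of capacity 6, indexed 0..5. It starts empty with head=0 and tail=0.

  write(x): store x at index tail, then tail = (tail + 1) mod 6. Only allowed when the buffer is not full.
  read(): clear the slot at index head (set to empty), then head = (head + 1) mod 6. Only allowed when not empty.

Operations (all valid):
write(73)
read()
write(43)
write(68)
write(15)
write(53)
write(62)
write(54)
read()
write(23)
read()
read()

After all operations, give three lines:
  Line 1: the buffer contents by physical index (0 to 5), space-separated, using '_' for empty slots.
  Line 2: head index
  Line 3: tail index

write(73): buf=[73 _ _ _ _ _], head=0, tail=1, size=1
read(): buf=[_ _ _ _ _ _], head=1, tail=1, size=0
write(43): buf=[_ 43 _ _ _ _], head=1, tail=2, size=1
write(68): buf=[_ 43 68 _ _ _], head=1, tail=3, size=2
write(15): buf=[_ 43 68 15 _ _], head=1, tail=4, size=3
write(53): buf=[_ 43 68 15 53 _], head=1, tail=5, size=4
write(62): buf=[_ 43 68 15 53 62], head=1, tail=0, size=5
write(54): buf=[54 43 68 15 53 62], head=1, tail=1, size=6
read(): buf=[54 _ 68 15 53 62], head=2, tail=1, size=5
write(23): buf=[54 23 68 15 53 62], head=2, tail=2, size=6
read(): buf=[54 23 _ 15 53 62], head=3, tail=2, size=5
read(): buf=[54 23 _ _ 53 62], head=4, tail=2, size=4

Answer: 54 23 _ _ 53 62
4
2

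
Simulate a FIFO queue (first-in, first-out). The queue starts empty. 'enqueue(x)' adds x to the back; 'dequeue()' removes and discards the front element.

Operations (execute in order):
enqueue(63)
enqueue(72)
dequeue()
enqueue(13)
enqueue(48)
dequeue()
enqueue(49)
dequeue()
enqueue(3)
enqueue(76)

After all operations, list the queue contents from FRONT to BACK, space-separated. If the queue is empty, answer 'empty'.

enqueue(63): [63]
enqueue(72): [63, 72]
dequeue(): [72]
enqueue(13): [72, 13]
enqueue(48): [72, 13, 48]
dequeue(): [13, 48]
enqueue(49): [13, 48, 49]
dequeue(): [48, 49]
enqueue(3): [48, 49, 3]
enqueue(76): [48, 49, 3, 76]

Answer: 48 49 3 76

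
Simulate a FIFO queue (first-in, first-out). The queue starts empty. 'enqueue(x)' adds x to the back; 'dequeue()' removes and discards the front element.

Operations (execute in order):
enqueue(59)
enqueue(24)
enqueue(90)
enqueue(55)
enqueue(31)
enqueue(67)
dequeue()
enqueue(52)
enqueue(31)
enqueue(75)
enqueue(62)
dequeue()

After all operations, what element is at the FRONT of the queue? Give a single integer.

Answer: 90

Derivation:
enqueue(59): queue = [59]
enqueue(24): queue = [59, 24]
enqueue(90): queue = [59, 24, 90]
enqueue(55): queue = [59, 24, 90, 55]
enqueue(31): queue = [59, 24, 90, 55, 31]
enqueue(67): queue = [59, 24, 90, 55, 31, 67]
dequeue(): queue = [24, 90, 55, 31, 67]
enqueue(52): queue = [24, 90, 55, 31, 67, 52]
enqueue(31): queue = [24, 90, 55, 31, 67, 52, 31]
enqueue(75): queue = [24, 90, 55, 31, 67, 52, 31, 75]
enqueue(62): queue = [24, 90, 55, 31, 67, 52, 31, 75, 62]
dequeue(): queue = [90, 55, 31, 67, 52, 31, 75, 62]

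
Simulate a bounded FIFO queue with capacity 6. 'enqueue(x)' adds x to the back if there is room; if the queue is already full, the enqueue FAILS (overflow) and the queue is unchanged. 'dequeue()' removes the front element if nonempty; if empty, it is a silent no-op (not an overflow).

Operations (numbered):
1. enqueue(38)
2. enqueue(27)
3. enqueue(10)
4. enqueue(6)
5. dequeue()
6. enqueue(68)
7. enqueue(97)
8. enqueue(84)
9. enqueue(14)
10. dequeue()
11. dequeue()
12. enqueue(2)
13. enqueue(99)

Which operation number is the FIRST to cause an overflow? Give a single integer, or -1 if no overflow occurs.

1. enqueue(38): size=1
2. enqueue(27): size=2
3. enqueue(10): size=3
4. enqueue(6): size=4
5. dequeue(): size=3
6. enqueue(68): size=4
7. enqueue(97): size=5
8. enqueue(84): size=6
9. enqueue(14): size=6=cap → OVERFLOW (fail)
10. dequeue(): size=5
11. dequeue(): size=4
12. enqueue(2): size=5
13. enqueue(99): size=6

Answer: 9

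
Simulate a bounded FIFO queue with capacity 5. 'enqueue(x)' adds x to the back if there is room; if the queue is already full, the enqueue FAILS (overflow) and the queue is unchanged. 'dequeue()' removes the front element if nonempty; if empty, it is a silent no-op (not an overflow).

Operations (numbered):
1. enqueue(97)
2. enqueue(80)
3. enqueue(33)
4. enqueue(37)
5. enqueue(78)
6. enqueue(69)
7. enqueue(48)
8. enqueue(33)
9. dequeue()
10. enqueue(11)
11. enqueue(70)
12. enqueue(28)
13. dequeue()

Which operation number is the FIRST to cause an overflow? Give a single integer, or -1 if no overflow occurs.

1. enqueue(97): size=1
2. enqueue(80): size=2
3. enqueue(33): size=3
4. enqueue(37): size=4
5. enqueue(78): size=5
6. enqueue(69): size=5=cap → OVERFLOW (fail)
7. enqueue(48): size=5=cap → OVERFLOW (fail)
8. enqueue(33): size=5=cap → OVERFLOW (fail)
9. dequeue(): size=4
10. enqueue(11): size=5
11. enqueue(70): size=5=cap → OVERFLOW (fail)
12. enqueue(28): size=5=cap → OVERFLOW (fail)
13. dequeue(): size=4

Answer: 6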